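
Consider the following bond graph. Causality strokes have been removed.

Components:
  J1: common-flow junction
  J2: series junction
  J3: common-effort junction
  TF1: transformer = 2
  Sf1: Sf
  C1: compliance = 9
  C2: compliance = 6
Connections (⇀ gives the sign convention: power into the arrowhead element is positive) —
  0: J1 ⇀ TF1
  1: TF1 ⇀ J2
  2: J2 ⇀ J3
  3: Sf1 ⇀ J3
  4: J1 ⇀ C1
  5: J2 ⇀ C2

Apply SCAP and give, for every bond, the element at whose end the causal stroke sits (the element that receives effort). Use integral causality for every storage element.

β3 stroke→Sf1  (Sf1 (Sf) sets flow on bond)
β2 stroke→J3  (J3 needs exactly one e-in)
β1 stroke→J2  (J2: bond 2 brought flow, rest push out)
β5 stroke→J2  (1-jn J2 has f-setter on 2)
β0 stroke→TF1  (TF1: transformer flips bond 1)
β4 stroke→J1  (1-jn J1 has f-setter on 0)

bond 0 stroke at TF1
bond 1 stroke at J2
bond 2 stroke at J3
bond 3 stroke at Sf1
bond 4 stroke at J1
bond 5 stroke at J2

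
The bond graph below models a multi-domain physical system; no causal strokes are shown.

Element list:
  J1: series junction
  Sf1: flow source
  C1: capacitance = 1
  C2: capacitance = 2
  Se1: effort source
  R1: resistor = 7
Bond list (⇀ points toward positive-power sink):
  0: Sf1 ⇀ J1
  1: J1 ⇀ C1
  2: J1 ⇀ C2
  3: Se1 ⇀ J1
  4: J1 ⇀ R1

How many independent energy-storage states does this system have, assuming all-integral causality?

2  (C1, C2 all integral)

bond 0 |Sf1  (source Sf1 imposes f)
bond 3 |J1  (Se1 fixes effort; stroke away)
bond 1 |J1  (J1 flow already set via bond 0)
bond 2 |J1  (1-jn J1 has f-setter on 0)
bond 4 |J1  (J1 flow already set via bond 0)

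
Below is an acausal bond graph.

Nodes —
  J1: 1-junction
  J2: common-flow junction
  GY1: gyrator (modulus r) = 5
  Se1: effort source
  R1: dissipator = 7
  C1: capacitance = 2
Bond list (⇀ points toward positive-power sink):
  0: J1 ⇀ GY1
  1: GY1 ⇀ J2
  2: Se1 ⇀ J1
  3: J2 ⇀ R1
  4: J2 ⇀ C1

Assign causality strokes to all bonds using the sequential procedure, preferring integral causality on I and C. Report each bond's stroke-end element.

bond 2 stroke at J1  (Se1 fixes effort; stroke away)
bond 0 stroke at GY1  (J1 needs exactly one f-in)
bond 1 stroke at GY1  (GY1 both-in/both-out from 0)
bond 3 stroke at J2  (1-jn J2 has f-setter on 1)
bond 4 stroke at J2  (J2: bond 1 brought flow, rest push out)

b0 →GY1
b1 →GY1
b2 →J1
b3 →J2
b4 →J2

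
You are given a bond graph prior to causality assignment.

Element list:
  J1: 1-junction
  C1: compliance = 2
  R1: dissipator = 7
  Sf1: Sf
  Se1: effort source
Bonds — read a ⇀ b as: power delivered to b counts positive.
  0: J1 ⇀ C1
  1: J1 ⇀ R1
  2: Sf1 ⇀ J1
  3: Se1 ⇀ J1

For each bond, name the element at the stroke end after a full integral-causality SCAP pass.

bond 0 stroke at J1
bond 1 stroke at J1
bond 2 stroke at Sf1
bond 3 stroke at J1

b2 stroke→Sf1  (source Sf1 imposes f)
b3 stroke→J1  (source Se1 imposes e)
b0 stroke→J1  (1-jn J1 has f-setter on 2)
b1 stroke→J1  (J1: bond 2 brought flow, rest push out)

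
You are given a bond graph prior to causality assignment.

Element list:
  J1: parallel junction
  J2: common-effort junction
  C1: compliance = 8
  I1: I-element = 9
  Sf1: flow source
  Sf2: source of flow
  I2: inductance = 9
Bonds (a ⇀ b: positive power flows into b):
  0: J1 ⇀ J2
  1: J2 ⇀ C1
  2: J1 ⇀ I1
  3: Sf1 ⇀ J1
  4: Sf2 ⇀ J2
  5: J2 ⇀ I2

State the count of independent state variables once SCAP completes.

3  (C1, I1, I2 all integral)

b3 |Sf1  (Sf1 (Sf) sets flow on bond)
b4 |Sf2  (Sf2: flow source, stroke at near end)
b1 |J2  (C1 outputs effort q/C1)
b0 |J1  (J2 effort already set via bond 1)
b5 |I2  (common-e at J2 fixed by 1)
b2 |I1  (J1: bond 0 brought effort, rest push out)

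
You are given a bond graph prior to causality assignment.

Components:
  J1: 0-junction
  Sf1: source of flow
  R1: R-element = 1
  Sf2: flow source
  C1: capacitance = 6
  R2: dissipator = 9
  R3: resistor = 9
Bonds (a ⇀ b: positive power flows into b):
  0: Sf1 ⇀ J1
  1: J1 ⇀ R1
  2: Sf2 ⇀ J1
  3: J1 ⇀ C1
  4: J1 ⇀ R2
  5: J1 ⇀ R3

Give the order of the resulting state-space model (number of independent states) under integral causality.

β0 stroke at Sf1  (Sf1: flow source, stroke at near end)
β2 stroke at Sf2  (source Sf2 imposes f)
β3 stroke at J1  (C1: C, integral causality)
β1 stroke at R1  (J1: bond 3 brought effort, rest push out)
β4 stroke at R2  (0-jn J1 has e-setter on 3)
β5 stroke at R3  (J1 effort already set via bond 3)

1  (C1 all integral)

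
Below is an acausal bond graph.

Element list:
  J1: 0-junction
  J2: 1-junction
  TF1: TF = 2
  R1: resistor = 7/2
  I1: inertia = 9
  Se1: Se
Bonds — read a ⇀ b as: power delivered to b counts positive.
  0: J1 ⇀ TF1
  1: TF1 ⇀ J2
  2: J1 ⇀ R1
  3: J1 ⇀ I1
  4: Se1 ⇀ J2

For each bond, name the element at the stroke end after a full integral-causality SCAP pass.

b4 →J2  (source Se1 imposes e)
b1 →TF1  (J2: last free bond brings flow in)
b0 →J1  (TF1: transformer flips bond 1)
b2 →R1  (J1: bond 0 brought effort, rest push out)
b3 →I1  (common-e at J1 fixed by 0)

b0 stroke at J1
b1 stroke at TF1
b2 stroke at R1
b3 stroke at I1
b4 stroke at J2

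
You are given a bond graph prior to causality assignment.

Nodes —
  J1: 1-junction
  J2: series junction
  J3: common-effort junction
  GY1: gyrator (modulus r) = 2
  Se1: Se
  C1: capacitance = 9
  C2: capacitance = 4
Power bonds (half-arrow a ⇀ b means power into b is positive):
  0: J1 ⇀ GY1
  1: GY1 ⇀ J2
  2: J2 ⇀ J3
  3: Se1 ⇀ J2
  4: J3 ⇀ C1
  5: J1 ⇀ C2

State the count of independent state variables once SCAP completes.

2  (C1, C2 all integral)

#3 stroke at J2  (source Se1 imposes e)
#4 stroke at J3  (C1 outputs effort q/C1)
#2 stroke at J2  (common-e at J3 fixed by 4)
#1 stroke at GY1  (only one flow-in slot at J2)
#0 stroke at GY1  (through GY1, causality inverts; strokes same side of GY1)
#5 stroke at J1  (J1 flow already set via bond 0)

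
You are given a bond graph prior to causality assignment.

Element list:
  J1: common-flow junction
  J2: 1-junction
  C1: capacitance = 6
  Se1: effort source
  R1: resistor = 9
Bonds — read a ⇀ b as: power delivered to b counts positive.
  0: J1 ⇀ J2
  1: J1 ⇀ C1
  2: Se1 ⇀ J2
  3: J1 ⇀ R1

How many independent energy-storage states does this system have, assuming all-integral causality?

1  (C1 all integral)

bond 2 stroke→J2  (Se1: effort source, stroke at far end)
bond 0 stroke→J1  (J2 needs exactly one f-in)
bond 1 stroke→J1  (C1 integral (e out))
bond 3 stroke→R1  (only one flow-in slot at J1)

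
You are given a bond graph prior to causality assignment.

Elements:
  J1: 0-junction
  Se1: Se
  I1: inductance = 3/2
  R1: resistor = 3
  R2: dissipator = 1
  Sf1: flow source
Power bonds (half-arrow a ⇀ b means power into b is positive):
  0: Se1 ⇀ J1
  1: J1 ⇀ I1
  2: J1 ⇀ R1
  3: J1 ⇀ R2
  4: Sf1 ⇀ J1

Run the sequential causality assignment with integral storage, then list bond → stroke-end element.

b0 |J1
b1 |I1
b2 |R1
b3 |R2
b4 |Sf1

b0 |J1  (Se1 (Se) sets effort on bond)
b4 |Sf1  (Sf1: flow source, stroke at near end)
b1 |I1  (J1: bond 0 brought effort, rest push out)
b2 |R1  (0-jn J1 has e-setter on 0)
b3 |R2  (J1 effort already set via bond 0)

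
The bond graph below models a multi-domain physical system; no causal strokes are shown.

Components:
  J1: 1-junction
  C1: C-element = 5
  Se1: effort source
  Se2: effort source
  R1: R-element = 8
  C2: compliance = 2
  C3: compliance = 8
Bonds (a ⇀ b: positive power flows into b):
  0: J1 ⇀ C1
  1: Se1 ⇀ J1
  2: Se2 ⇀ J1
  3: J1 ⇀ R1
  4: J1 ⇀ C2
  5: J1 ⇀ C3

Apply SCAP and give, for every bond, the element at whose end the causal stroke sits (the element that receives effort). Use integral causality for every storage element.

bond 0 |J1
bond 1 |J1
bond 2 |J1
bond 3 |R1
bond 4 |J1
bond 5 |J1

#1 →J1  (Se1 fixes effort; stroke away)
#2 →J1  (Se2: effort source, stroke at far end)
#0 →J1  (C1: C, integral causality)
#4 →J1  (C2: C, integral causality)
#5 →J1  (C3 outputs effort q/C3)
#3 →R1  (J1: last free bond brings flow in)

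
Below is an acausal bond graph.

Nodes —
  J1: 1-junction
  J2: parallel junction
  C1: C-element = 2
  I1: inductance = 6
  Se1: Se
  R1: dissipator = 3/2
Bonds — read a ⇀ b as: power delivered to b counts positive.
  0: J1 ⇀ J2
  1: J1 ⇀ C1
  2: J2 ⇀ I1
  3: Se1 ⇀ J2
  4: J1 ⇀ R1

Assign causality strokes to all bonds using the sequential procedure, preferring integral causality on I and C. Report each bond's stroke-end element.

β3 stroke at J2  (Se1: effort source, stroke at far end)
β0 stroke at J1  (J2 effort already set via bond 3)
β2 stroke at I1  (J2 effort already set via bond 3)
β1 stroke at J1  (C1 outputs effort q/C1)
β4 stroke at R1  (only one flow-in slot at J1)

#0 →J1
#1 →J1
#2 →I1
#3 →J2
#4 →R1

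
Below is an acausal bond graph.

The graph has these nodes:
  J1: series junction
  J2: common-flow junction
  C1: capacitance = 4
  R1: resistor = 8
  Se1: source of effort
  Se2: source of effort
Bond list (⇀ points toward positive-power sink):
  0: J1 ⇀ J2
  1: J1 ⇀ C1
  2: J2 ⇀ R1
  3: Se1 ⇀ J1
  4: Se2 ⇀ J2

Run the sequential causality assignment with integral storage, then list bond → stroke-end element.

#3 |J1  (Se1 (Se) sets effort on bond)
#4 |J2  (source Se2 imposes e)
#1 |J1  (C1 outputs effort q/C1)
#0 |J2  (closing 1-jn rule on J1)
#2 |R1  (J2: last free bond brings flow in)

#0 |J2
#1 |J1
#2 |R1
#3 |J1
#4 |J2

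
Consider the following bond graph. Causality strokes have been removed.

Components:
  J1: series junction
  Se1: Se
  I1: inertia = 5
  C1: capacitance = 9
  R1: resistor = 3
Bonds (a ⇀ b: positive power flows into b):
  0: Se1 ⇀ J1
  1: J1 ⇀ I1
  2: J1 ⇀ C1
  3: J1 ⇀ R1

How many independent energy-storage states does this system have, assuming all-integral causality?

2  (C1, I1 all integral)

bond 0 →J1  (source Se1 imposes e)
bond 1 →I1  (I1 outputs flow p/I1)
bond 2 →J1  (1-jn J1 has f-setter on 1)
bond 3 →J1  (1-jn J1 has f-setter on 1)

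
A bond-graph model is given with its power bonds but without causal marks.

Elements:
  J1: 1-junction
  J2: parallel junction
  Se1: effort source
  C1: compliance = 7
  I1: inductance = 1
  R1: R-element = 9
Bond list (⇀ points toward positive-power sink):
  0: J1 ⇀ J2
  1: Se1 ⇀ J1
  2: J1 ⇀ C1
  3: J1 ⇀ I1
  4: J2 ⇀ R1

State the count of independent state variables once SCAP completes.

2  (C1, I1 all integral)

bond 1 |J1  (source Se1 imposes e)
bond 2 |J1  (C1: C, integral causality)
bond 3 |I1  (I1 integral (f out))
bond 0 |J1  (1-jn J1 has f-setter on 3)
bond 4 |J2  (J2 needs exactly one e-in)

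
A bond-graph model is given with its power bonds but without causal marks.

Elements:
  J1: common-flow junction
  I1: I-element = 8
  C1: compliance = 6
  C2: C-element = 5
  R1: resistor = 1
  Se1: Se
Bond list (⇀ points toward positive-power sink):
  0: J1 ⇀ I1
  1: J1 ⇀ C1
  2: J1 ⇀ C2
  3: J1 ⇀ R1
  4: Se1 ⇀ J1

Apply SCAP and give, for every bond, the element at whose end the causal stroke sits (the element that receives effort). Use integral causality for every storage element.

β4 stroke at J1  (source Se1 imposes e)
β0 stroke at I1  (prefer integral on I1)
β1 stroke at J1  (common-f at J1 fixed by 0)
β2 stroke at J1  (common-f at J1 fixed by 0)
β3 stroke at J1  (J1 flow already set via bond 0)

#0 |I1
#1 |J1
#2 |J1
#3 |J1
#4 |J1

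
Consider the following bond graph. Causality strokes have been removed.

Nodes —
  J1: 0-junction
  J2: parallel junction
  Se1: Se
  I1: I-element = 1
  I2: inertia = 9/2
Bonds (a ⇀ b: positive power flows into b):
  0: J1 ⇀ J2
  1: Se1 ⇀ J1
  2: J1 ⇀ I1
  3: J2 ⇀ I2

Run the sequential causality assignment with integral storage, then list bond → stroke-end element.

#1 stroke→J1  (Se1 fixes effort; stroke away)
#0 stroke→J2  (J1: bond 1 brought effort, rest push out)
#2 stroke→I1  (common-e at J1 fixed by 1)
#3 stroke→I2  (common-e at J2 fixed by 0)

b0 stroke at J2
b1 stroke at J1
b2 stroke at I1
b3 stroke at I2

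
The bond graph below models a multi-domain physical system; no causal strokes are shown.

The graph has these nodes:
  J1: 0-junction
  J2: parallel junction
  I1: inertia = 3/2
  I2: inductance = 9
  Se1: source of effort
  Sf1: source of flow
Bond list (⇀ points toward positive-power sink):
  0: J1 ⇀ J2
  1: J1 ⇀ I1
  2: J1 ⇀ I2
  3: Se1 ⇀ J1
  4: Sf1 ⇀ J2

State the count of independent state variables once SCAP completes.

2  (I1, I2 all integral)

#3 stroke→J1  (Se1 (Se) sets effort on bond)
#4 stroke→Sf1  (source Sf1 imposes f)
#0 stroke→J2  (J1 effort already set via bond 3)
#1 stroke→I1  (J1 effort already set via bond 3)
#2 stroke→I2  (common-e at J1 fixed by 3)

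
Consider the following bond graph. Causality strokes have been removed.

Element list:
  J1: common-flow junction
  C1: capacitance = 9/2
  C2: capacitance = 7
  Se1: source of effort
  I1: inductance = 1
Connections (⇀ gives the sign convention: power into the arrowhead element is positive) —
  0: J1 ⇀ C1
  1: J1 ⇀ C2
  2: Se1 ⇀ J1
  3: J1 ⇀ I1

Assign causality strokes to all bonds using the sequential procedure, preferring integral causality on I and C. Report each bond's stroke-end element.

β2 stroke→J1  (Se1 fixes effort; stroke away)
β0 stroke→J1  (prefer integral on C1)
β1 stroke→J1  (prefer integral on C2)
β3 stroke→I1  (closing 1-jn rule on J1)

bond 0 →J1
bond 1 →J1
bond 2 →J1
bond 3 →I1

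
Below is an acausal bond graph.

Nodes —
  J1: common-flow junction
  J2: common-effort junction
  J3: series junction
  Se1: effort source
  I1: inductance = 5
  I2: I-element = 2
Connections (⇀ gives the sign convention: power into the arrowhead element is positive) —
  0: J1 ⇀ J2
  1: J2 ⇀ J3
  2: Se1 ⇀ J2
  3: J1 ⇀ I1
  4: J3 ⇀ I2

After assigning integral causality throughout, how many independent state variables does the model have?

2  (I1, I2 all integral)

#2 stroke→J2  (Se1 (Se) sets effort on bond)
#0 stroke→J1  (J2 effort already set via bond 2)
#1 stroke→J3  (common-e at J2 fixed by 2)
#4 stroke→I2  (closing 1-jn rule on J3)
#3 stroke→I1  (J1: last free bond brings flow in)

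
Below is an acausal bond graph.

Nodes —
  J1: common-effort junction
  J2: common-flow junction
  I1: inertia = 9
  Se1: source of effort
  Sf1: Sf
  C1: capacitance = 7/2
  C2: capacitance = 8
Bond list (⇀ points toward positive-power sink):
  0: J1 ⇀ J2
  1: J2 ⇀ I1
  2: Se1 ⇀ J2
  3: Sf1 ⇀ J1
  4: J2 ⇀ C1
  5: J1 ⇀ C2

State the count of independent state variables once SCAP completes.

β2 stroke→J2  (Se1 fixes effort; stroke away)
β3 stroke→Sf1  (source Sf1 imposes f)
β1 stroke→I1  (I1 integral (f out))
β0 stroke→J2  (1-jn J2 has f-setter on 1)
β4 stroke→J2  (J2: bond 1 brought flow, rest push out)
β5 stroke→J1  (closing 0-jn rule on J1)

3  (C1, C2, I1 all integral)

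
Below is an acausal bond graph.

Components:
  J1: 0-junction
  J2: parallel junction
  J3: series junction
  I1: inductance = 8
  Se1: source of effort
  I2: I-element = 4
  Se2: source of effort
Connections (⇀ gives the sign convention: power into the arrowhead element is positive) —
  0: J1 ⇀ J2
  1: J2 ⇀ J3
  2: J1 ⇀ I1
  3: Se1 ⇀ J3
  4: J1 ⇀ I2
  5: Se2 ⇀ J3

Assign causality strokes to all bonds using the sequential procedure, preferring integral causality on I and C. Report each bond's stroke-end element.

bond 3 |J3  (source Se1 imposes e)
bond 5 |J3  (Se2 (Se) sets effort on bond)
bond 1 |J2  (J3: last free bond brings flow in)
bond 0 |J1  (J2: bond 1 brought effort, rest push out)
bond 2 |I1  (common-e at J1 fixed by 0)
bond 4 |I2  (0-jn J1 has e-setter on 0)

bond 0 →J1
bond 1 →J2
bond 2 →I1
bond 3 →J3
bond 4 →I2
bond 5 →J3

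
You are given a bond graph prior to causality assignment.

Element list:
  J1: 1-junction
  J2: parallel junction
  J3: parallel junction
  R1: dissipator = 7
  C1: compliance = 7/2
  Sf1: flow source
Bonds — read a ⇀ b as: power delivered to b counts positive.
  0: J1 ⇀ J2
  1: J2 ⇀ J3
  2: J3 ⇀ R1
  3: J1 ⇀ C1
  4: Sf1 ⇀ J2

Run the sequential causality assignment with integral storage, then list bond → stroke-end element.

bond 0 →J2
bond 1 →J3
bond 2 →R1
bond 3 →J1
bond 4 →Sf1

bond 4 stroke→Sf1  (Sf1 fixes flow; stroke at Sf1)
bond 3 stroke→J1  (C1: C, integral causality)
bond 0 stroke→J2  (only one flow-in slot at J1)
bond 1 stroke→J3  (0-jn J2 has e-setter on 0)
bond 2 stroke→R1  (J3 effort already set via bond 1)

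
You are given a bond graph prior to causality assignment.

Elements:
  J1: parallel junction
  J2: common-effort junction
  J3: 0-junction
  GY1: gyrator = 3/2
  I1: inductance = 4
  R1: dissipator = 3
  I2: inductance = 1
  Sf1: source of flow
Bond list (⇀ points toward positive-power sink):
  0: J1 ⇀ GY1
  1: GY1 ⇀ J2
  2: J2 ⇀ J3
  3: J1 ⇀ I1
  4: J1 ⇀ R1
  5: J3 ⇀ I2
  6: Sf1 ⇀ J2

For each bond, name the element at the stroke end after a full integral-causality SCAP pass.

#6 →Sf1  (source Sf1 imposes f)
#3 →I1  (I1: I, integral causality)
#5 →I2  (I2 outputs flow p/I2)
#2 →J3  (J3: last free bond brings effort in)
#1 →J2  (closing 0-jn rule on J2)
#0 →J1  (through GY1, causality inverts; strokes same side of GY1)
#4 →R1  (common-e at J1 fixed by 0)

β0 stroke at J1
β1 stroke at J2
β2 stroke at J3
β3 stroke at I1
β4 stroke at R1
β5 stroke at I2
β6 stroke at Sf1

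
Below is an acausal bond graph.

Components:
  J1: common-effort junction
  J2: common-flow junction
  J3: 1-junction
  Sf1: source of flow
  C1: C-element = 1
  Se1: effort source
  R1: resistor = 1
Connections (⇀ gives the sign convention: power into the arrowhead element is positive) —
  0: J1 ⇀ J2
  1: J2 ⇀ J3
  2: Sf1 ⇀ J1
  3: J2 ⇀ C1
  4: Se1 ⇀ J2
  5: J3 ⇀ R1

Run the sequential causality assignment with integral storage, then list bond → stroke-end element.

b2 |Sf1  (Sf1 (Sf) sets flow on bond)
b4 |J2  (source Se1 imposes e)
b0 |J1  (J1 needs exactly one e-in)
b1 |J2  (1-jn J2 has f-setter on 0)
b3 |J2  (1-jn J2 has f-setter on 0)
b5 |J3  (J3 flow already set via bond 1)

#0 stroke→J1
#1 stroke→J2
#2 stroke→Sf1
#3 stroke→J2
#4 stroke→J2
#5 stroke→J3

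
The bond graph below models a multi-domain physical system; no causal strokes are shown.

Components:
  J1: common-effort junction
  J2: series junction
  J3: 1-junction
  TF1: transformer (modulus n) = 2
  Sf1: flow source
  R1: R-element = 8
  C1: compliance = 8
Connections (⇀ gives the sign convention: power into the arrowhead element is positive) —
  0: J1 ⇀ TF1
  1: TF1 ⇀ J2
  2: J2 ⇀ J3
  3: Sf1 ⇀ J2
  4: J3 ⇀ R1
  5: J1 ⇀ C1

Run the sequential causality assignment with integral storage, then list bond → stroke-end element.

bond 3 |Sf1  (Sf1 (Sf) sets flow on bond)
bond 1 |J2  (common-f at J2 fixed by 3)
bond 2 |J2  (J2: bond 3 brought flow, rest push out)
bond 4 |J3  (J3 flow already set via bond 2)
bond 0 |TF1  (TF TF1: opposite of bond 1)
bond 5 |J1  (J1: last free bond brings effort in)

b0 stroke at TF1
b1 stroke at J2
b2 stroke at J2
b3 stroke at Sf1
b4 stroke at J3
b5 stroke at J1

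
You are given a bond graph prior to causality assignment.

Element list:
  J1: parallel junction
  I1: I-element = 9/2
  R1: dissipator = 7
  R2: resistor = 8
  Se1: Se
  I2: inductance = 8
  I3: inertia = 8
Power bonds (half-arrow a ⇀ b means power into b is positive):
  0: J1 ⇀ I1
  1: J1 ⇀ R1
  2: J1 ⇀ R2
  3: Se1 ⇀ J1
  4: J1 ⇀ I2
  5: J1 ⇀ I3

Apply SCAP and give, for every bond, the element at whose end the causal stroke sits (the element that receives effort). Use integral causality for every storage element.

bond 3 stroke→J1  (Se1: effort source, stroke at far end)
bond 0 stroke→I1  (J1: bond 3 brought effort, rest push out)
bond 1 stroke→R1  (J1: bond 3 brought effort, rest push out)
bond 2 stroke→R2  (0-jn J1 has e-setter on 3)
bond 4 stroke→I2  (0-jn J1 has e-setter on 3)
bond 5 stroke→I3  (J1: bond 3 brought effort, rest push out)

β0 →I1
β1 →R1
β2 →R2
β3 →J1
β4 →I2
β5 →I3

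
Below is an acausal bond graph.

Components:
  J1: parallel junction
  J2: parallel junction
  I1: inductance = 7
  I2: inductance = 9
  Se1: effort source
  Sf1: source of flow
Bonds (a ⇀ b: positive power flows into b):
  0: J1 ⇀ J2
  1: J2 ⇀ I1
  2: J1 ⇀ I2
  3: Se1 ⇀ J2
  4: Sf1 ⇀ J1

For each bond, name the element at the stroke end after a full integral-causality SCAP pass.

b3 stroke→J2  (source Se1 imposes e)
b4 stroke→Sf1  (Sf1 fixes flow; stroke at Sf1)
b0 stroke→J1  (0-jn J2 has e-setter on 3)
b1 stroke→I1  (J2 effort already set via bond 3)
b2 stroke→I2  (J1 effort already set via bond 0)

#0 →J1
#1 →I1
#2 →I2
#3 →J2
#4 →Sf1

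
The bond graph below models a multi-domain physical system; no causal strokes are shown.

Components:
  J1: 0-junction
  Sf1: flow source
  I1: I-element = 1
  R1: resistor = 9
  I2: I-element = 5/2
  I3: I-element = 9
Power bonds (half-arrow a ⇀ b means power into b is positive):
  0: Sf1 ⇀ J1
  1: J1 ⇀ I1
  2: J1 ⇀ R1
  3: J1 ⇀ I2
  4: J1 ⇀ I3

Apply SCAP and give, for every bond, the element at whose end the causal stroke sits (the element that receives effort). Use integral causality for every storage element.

#0 |Sf1  (Sf1 fixes flow; stroke at Sf1)
#1 |I1  (I1 integral (f out))
#3 |I2  (I2 outputs flow p/I2)
#4 |I3  (I3 integral (f out))
#2 |J1  (only one effort-in slot at J1)

#0 stroke at Sf1
#1 stroke at I1
#2 stroke at J1
#3 stroke at I2
#4 stroke at I3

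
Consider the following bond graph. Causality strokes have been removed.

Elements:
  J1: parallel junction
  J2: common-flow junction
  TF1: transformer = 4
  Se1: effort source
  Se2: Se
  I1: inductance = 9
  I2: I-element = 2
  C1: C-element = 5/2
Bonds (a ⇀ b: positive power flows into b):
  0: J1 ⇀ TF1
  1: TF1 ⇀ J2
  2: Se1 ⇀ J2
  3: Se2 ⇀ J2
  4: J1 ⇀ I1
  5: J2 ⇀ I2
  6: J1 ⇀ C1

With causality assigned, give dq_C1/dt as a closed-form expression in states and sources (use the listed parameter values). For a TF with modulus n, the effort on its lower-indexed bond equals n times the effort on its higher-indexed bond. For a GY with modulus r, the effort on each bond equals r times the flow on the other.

b2 stroke→J2  (source Se1 imposes e)
b3 stroke→J2  (Se2 fixes effort; stroke away)
b4 stroke→I1  (I1 integral (f out))
b5 stroke→I2  (prefer integral on I2)
b1 stroke→J2  (J2: bond 5 brought flow, rest push out)
b0 stroke→TF1  (TF1: transformer flips bond 1)
b6 stroke→J1  (closing 0-jn rule on J1)

dq_C1/dt = -p_I1/9 - p_I2/8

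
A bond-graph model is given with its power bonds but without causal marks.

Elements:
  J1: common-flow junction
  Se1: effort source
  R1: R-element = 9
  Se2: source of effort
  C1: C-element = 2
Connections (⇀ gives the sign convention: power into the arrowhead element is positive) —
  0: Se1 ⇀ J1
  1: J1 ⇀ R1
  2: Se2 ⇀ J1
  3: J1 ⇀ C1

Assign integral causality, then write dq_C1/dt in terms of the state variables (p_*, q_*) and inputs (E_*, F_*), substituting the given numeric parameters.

dq_C1/dt = E_Se1/9 + E_Se2/9 - q_C1/18

β0 |J1  (Se1 (Se) sets effort on bond)
β2 |J1  (Se2 fixes effort; stroke away)
β3 |J1  (C1 integral (e out))
β1 |R1  (only one flow-in slot at J1)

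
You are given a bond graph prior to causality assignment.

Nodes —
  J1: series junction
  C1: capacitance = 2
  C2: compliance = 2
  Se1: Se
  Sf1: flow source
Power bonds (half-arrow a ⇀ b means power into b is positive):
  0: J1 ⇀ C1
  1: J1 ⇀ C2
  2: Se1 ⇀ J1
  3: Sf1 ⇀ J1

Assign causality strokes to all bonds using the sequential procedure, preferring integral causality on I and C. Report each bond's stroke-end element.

#0 →J1
#1 →J1
#2 →J1
#3 →Sf1

β2 →J1  (source Se1 imposes e)
β3 →Sf1  (Sf1: flow source, stroke at near end)
β0 →J1  (J1: bond 3 brought flow, rest push out)
β1 →J1  (common-f at J1 fixed by 3)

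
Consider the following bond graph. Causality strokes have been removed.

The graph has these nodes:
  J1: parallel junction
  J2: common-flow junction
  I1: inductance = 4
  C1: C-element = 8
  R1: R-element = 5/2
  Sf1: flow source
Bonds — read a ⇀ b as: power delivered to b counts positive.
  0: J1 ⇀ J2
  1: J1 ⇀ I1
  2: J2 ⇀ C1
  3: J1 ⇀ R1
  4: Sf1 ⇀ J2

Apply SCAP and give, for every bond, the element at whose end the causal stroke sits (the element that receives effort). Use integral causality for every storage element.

bond 4 →Sf1  (Sf1 fixes flow; stroke at Sf1)
bond 0 →J2  (J2: bond 4 brought flow, rest push out)
bond 2 →J2  (common-f at J2 fixed by 4)
bond 1 →I1  (prefer integral on I1)
bond 3 →J1  (closing 0-jn rule on J1)

b0 stroke→J2
b1 stroke→I1
b2 stroke→J2
b3 stroke→J1
b4 stroke→Sf1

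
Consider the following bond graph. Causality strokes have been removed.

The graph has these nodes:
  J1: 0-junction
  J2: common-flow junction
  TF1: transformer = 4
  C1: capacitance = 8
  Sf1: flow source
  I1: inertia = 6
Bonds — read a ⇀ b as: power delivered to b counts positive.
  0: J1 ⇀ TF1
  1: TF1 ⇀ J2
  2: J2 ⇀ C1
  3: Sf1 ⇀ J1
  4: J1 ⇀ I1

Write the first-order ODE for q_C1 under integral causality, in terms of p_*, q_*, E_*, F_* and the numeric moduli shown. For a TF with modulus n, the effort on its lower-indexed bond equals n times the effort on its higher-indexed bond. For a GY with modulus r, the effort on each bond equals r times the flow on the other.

#3 →Sf1  (Sf1 (Sf) sets flow on bond)
#2 →J2  (C1 integral (e out))
#1 →TF1  (only one flow-in slot at J2)
#0 →J1  (TF1: transformer flips bond 1)
#4 →I1  (common-e at J1 fixed by 0)

dq_C1/dt = 4*F_Sf1 - 2*p_I1/3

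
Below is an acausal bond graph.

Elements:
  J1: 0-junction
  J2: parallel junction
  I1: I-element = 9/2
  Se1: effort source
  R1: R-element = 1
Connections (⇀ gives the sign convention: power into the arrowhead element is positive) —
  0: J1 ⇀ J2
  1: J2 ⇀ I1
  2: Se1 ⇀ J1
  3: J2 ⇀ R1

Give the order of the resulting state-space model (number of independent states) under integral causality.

1  (I1 all integral)

b2 stroke→J1  (Se1 (Se) sets effort on bond)
b0 stroke→J2  (J1 effort already set via bond 2)
b1 stroke→I1  (J2: bond 0 brought effort, rest push out)
b3 stroke→R1  (J2 effort already set via bond 0)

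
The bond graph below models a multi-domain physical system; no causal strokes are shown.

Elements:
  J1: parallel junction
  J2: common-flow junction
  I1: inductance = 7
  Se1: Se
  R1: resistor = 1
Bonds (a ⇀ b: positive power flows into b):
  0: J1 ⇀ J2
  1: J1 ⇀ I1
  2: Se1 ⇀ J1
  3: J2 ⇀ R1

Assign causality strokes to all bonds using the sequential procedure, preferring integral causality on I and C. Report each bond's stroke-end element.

bond 0 stroke at J2
bond 1 stroke at I1
bond 2 stroke at J1
bond 3 stroke at R1

β2 stroke at J1  (Se1: effort source, stroke at far end)
β0 stroke at J2  (J1 effort already set via bond 2)
β1 stroke at I1  (J1 effort already set via bond 2)
β3 stroke at R1  (closing 1-jn rule on J2)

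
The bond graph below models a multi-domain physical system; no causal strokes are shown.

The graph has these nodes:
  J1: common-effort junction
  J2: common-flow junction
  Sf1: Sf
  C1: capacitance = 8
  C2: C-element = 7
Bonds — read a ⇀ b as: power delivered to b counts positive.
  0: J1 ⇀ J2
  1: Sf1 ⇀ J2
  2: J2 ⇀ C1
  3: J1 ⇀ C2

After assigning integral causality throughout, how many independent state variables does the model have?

#1 |Sf1  (source Sf1 imposes f)
#0 |J2  (1-jn J2 has f-setter on 1)
#2 |J2  (1-jn J2 has f-setter on 1)
#3 |J1  (J1 needs exactly one e-in)

2  (C1, C2 all integral)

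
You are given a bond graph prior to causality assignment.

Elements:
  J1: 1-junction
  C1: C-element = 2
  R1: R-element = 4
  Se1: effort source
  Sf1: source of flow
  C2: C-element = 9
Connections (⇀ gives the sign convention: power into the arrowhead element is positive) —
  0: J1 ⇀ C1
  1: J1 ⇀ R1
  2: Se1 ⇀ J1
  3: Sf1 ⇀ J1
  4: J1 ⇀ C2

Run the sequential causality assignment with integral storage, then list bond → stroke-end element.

β0 stroke at J1
β1 stroke at J1
β2 stroke at J1
β3 stroke at Sf1
β4 stroke at J1

#2 stroke at J1  (source Se1 imposes e)
#3 stroke at Sf1  (Sf1 fixes flow; stroke at Sf1)
#0 stroke at J1  (common-f at J1 fixed by 3)
#1 stroke at J1  (J1 flow already set via bond 3)
#4 stroke at J1  (1-jn J1 has f-setter on 3)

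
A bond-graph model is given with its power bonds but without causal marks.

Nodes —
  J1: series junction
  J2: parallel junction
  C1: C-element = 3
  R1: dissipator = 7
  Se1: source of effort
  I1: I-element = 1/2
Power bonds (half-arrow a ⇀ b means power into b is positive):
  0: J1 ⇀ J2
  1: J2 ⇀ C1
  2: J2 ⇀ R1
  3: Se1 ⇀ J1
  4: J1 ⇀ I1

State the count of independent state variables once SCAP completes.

2  (C1, I1 all integral)

#3 |J1  (Se1: effort source, stroke at far end)
#1 |J2  (C1 integral (e out))
#0 |J1  (0-jn J2 has e-setter on 1)
#2 |R1  (J2: bond 1 brought effort, rest push out)
#4 |I1  (J1 needs exactly one f-in)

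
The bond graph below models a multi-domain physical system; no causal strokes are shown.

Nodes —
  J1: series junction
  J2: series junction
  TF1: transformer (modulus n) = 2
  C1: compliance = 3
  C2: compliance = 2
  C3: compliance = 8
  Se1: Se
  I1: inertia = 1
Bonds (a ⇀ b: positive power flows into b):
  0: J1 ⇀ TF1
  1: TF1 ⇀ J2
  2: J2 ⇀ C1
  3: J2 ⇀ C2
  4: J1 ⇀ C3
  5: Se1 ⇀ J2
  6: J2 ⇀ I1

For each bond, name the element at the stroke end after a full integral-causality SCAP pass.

b5 stroke→J2  (Se1: effort source, stroke at far end)
b2 stroke→J2  (C1 outputs effort q/C1)
b3 stroke→J2  (C2 integral (e out))
b4 stroke→J1  (C3: C, integral causality)
b0 stroke→TF1  (closing 1-jn rule on J1)
b1 stroke→J2  (TF TF1: opposite of bond 0)
b6 stroke→I1  (J2: last free bond brings flow in)

b0 stroke at TF1
b1 stroke at J2
b2 stroke at J2
b3 stroke at J2
b4 stroke at J1
b5 stroke at J2
b6 stroke at I1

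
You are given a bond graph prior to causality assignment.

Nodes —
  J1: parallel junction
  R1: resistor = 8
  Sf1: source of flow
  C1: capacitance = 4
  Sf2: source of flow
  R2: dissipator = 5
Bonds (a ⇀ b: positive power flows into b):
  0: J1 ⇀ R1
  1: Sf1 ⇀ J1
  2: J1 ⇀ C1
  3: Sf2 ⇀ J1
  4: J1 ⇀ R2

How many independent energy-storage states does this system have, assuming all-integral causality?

b1 stroke at Sf1  (Sf1 (Sf) sets flow on bond)
b3 stroke at Sf2  (Sf2 (Sf) sets flow on bond)
b2 stroke at J1  (C1: C, integral causality)
b0 stroke at R1  (0-jn J1 has e-setter on 2)
b4 stroke at R2  (J1 effort already set via bond 2)

1  (C1 all integral)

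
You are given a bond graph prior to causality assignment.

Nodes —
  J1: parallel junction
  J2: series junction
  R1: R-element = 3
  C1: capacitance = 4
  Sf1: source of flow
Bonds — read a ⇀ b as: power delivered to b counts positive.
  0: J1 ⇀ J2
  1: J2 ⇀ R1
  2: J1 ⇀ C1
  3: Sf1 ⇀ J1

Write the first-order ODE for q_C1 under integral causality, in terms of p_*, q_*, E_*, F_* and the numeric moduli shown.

dq_C1/dt = F_Sf1 - q_C1/12

b3 stroke at Sf1  (source Sf1 imposes f)
b2 stroke at J1  (C1 outputs effort q/C1)
b0 stroke at J2  (J1: bond 2 brought effort, rest push out)
b1 stroke at R1  (closing 1-jn rule on J2)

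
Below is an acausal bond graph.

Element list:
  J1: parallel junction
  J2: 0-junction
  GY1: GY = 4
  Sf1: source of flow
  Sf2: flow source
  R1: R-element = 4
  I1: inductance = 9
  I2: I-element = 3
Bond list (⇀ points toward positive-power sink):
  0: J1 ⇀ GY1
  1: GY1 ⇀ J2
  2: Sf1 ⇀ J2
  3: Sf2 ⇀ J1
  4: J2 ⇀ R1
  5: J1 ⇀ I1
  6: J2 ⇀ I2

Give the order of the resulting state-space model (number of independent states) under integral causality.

#2 →Sf1  (Sf1 fixes flow; stroke at Sf1)
#3 →Sf2  (source Sf2 imposes f)
#5 →I1  (I1 outputs flow p/I1)
#0 →J1  (J1: last free bond brings effort in)
#1 →J2  (GY1: gyrator matches bond 0)
#4 →R1  (J2: bond 1 brought effort, rest push out)
#6 →I2  (J2 effort already set via bond 1)

2  (I1, I2 all integral)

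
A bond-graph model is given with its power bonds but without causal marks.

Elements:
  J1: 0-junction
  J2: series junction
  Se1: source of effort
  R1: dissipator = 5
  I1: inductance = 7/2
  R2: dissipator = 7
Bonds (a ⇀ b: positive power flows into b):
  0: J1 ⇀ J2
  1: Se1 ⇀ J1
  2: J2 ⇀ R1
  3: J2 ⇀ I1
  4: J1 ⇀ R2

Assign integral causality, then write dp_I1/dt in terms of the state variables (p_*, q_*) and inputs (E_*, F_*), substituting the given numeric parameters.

dp_I1/dt = E_Se1 - 10*p_I1/7

β1 →J1  (Se1: effort source, stroke at far end)
β0 →J2  (J1: bond 1 brought effort, rest push out)
β4 →R2  (common-e at J1 fixed by 1)
β3 →I1  (prefer integral on I1)
β2 →J2  (1-jn J2 has f-setter on 3)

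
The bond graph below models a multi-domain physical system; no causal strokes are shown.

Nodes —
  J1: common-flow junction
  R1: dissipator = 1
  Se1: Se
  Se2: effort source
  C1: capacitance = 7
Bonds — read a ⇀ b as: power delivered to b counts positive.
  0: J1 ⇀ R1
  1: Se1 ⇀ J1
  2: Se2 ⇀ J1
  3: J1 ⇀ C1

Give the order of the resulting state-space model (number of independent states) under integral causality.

β1 →J1  (source Se1 imposes e)
β2 →J1  (Se2 fixes effort; stroke away)
β3 →J1  (prefer integral on C1)
β0 →R1  (J1: last free bond brings flow in)

1  (C1 all integral)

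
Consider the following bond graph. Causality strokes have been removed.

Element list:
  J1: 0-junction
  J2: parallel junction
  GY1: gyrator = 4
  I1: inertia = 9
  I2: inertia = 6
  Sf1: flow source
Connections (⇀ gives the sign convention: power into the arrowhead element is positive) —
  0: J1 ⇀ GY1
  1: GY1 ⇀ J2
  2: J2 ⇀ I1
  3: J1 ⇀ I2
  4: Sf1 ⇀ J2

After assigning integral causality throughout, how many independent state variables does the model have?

β4 stroke→Sf1  (source Sf1 imposes f)
β2 stroke→I1  (I1: I, integral causality)
β1 stroke→J2  (only one effort-in slot at J2)
β0 stroke→J1  (GY1 both-in/both-out from 1)
β3 stroke→I2  (J1: bond 0 brought effort, rest push out)

2  (I1, I2 all integral)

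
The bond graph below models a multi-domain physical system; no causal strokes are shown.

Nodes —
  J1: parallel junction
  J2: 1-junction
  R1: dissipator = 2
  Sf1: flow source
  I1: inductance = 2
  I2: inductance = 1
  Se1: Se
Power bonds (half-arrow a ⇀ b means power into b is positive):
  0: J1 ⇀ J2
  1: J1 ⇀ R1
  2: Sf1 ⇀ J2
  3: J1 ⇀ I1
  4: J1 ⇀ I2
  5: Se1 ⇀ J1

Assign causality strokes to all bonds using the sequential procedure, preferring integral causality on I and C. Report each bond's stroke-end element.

#0 |J2
#1 |R1
#2 |Sf1
#3 |I1
#4 |I2
#5 |J1

#2 stroke at Sf1  (source Sf1 imposes f)
#5 stroke at J1  (Se1 fixes effort; stroke away)
#0 stroke at J2  (J1: bond 5 brought effort, rest push out)
#1 stroke at R1  (J1: bond 5 brought effort, rest push out)
#3 stroke at I1  (common-e at J1 fixed by 5)
#4 stroke at I2  (J1 effort already set via bond 5)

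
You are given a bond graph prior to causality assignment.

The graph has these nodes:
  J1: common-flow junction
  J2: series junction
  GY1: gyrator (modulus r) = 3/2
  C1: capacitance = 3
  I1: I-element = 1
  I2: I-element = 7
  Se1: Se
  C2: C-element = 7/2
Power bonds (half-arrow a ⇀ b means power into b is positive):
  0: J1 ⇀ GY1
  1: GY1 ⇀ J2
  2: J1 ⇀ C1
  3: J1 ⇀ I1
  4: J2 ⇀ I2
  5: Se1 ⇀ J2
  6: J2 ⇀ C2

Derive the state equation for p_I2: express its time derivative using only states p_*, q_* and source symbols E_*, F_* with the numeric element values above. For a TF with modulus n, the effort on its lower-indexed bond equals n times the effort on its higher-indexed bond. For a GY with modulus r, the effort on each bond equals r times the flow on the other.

bond 5 stroke at J2  (Se1 fixes effort; stroke away)
bond 2 stroke at J1  (C1 integral (e out))
bond 3 stroke at I1  (I1 outputs flow p/I1)
bond 0 stroke at J1  (common-f at J1 fixed by 3)
bond 1 stroke at J2  (GY GY1: same side as bond 0)
bond 4 stroke at I2  (I2 outputs flow p/I2)
bond 6 stroke at J2  (J2 flow already set via bond 4)

dp_I2/dt = E_Se1 + 3*p_I1/2 - 2*q_C2/7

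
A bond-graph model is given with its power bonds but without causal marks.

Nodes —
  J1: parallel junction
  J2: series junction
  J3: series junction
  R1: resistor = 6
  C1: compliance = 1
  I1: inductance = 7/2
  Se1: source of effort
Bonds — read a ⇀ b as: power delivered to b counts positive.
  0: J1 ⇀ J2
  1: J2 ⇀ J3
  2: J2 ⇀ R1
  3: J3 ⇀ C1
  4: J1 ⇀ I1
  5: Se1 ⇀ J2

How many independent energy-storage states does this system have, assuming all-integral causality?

2  (C1, I1 all integral)

β5 stroke at J2  (source Se1 imposes e)
β3 stroke at J3  (C1: C, integral causality)
β1 stroke at J2  (only one flow-in slot at J3)
β4 stroke at I1  (prefer integral on I1)
β0 stroke at J1  (only one effort-in slot at J1)
β2 stroke at J2  (1-jn J2 has f-setter on 0)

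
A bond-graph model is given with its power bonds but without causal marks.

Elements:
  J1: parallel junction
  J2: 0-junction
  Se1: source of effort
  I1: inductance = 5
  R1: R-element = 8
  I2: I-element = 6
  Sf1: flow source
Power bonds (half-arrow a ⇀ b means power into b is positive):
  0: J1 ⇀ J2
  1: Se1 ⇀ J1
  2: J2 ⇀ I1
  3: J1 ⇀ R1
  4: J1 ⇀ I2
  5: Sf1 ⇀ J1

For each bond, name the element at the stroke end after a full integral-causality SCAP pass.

b0 |J2
b1 |J1
b2 |I1
b3 |R1
b4 |I2
b5 |Sf1

bond 1 |J1  (Se1: effort source, stroke at far end)
bond 5 |Sf1  (Sf1 (Sf) sets flow on bond)
bond 0 |J2  (J1 effort already set via bond 1)
bond 3 |R1  (J1: bond 1 brought effort, rest push out)
bond 4 |I2  (J1 effort already set via bond 1)
bond 2 |I1  (common-e at J2 fixed by 0)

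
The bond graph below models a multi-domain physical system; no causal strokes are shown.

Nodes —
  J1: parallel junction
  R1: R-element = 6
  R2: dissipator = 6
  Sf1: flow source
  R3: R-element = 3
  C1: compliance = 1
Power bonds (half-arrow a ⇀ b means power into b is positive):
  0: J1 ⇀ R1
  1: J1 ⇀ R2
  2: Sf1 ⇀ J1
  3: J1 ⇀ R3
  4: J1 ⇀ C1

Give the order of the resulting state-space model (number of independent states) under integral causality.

1  (C1 all integral)

bond 2 stroke→Sf1  (source Sf1 imposes f)
bond 4 stroke→J1  (C1 integral (e out))
bond 0 stroke→R1  (J1: bond 4 brought effort, rest push out)
bond 1 stroke→R2  (J1 effort already set via bond 4)
bond 3 stroke→R3  (0-jn J1 has e-setter on 4)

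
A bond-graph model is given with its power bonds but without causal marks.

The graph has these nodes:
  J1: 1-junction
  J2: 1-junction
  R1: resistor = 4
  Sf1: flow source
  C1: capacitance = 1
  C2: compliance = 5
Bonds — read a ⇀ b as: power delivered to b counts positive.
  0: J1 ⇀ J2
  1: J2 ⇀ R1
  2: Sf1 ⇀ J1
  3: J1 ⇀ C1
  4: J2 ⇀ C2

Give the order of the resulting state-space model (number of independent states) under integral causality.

2  (C1, C2 all integral)

#2 →Sf1  (Sf1 fixes flow; stroke at Sf1)
#0 →J1  (J1 flow already set via bond 2)
#3 →J1  (common-f at J1 fixed by 2)
#1 →J2  (J2: bond 0 brought flow, rest push out)
#4 →J2  (J2 flow already set via bond 0)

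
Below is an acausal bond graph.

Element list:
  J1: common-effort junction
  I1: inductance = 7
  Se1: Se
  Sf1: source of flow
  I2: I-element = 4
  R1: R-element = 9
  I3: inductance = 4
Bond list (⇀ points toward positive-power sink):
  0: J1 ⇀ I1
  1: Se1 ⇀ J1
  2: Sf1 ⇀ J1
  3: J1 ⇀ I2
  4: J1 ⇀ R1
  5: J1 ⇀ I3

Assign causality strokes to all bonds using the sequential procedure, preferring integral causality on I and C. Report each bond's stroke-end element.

b1 stroke at J1  (source Se1 imposes e)
b2 stroke at Sf1  (Sf1 fixes flow; stroke at Sf1)
b0 stroke at I1  (J1 effort already set via bond 1)
b3 stroke at I2  (J1 effort already set via bond 1)
b4 stroke at R1  (common-e at J1 fixed by 1)
b5 stroke at I3  (J1 effort already set via bond 1)

b0 stroke at I1
b1 stroke at J1
b2 stroke at Sf1
b3 stroke at I2
b4 stroke at R1
b5 stroke at I3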